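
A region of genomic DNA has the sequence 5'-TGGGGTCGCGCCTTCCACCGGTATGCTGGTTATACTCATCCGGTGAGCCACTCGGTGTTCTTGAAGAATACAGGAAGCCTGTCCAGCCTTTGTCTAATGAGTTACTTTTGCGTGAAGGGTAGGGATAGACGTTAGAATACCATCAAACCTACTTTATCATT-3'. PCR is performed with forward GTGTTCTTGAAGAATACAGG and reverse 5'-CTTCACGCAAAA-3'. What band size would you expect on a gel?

The forward primer matches the template at positions 55–74.
Reverse complement of the reverse primer: TTTTGCGTGAAG. This occurs on the top strand at positions 106–117.
Product length = (reverse-primer end) − (forward-primer start) + 1 = 117 − 55 + 1 = 63 bp.

63 bp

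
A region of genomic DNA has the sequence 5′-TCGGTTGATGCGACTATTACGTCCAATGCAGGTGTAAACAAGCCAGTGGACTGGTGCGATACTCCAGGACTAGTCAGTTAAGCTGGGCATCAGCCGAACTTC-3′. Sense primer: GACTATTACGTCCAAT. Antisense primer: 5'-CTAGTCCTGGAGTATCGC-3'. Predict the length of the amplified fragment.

62 bp

Scanning the template, GACTATTACGTCCAAT occurs at positions 12–27; this primer anneals to the bottom strand there with its 3' end pointing downstream.
Taking the reverse complement of CTAGTCCTGGAGTATCGC gives GCGATACTCCAGGACTAG, found at positions 56–73 on the template; the primer anneals here to the top strand with its 3' end pointing upstream.
Product length = (reverse-primer end) − (forward-primer start) + 1 = 73 − 12 + 1 = 62 bp.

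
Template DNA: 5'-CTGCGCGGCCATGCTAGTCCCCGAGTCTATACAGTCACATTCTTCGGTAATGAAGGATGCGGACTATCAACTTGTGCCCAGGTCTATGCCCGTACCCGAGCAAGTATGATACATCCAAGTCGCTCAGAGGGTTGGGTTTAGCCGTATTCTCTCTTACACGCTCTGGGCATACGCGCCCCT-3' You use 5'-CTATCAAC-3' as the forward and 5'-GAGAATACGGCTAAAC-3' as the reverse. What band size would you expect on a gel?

88 bp

Scanning the template, CTATCAAC occurs at positions 64–71; this primer anneals to the bottom strand there with its 3' end pointing downstream.
Taking the reverse complement of GAGAATACGGCTAAAC gives GTTTAGCCGTATTCTC, found at positions 136–151 on the template; the primer anneals here to the top strand with its 3' end pointing upstream.
The product runs from position 64 to position 151, so its length is 151 − 64 + 1 = 88 bp.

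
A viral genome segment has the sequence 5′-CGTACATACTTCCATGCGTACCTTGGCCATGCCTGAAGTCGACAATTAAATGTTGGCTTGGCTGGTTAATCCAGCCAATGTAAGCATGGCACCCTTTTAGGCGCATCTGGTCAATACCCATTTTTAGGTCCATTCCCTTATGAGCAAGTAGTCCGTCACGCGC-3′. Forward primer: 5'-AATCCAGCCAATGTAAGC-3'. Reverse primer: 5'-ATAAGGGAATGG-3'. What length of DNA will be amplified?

74 bp

The forward primer matches the template at positions 68–85.
Taking the reverse complement of ATAAGGGAATGG gives CCATTCCCTTAT, found at positions 130–141 on the template; the primer anneals here to the top strand with its 3' end pointing upstream.
The product runs from position 68 to position 141, so its length is 141 − 68 + 1 = 74 bp.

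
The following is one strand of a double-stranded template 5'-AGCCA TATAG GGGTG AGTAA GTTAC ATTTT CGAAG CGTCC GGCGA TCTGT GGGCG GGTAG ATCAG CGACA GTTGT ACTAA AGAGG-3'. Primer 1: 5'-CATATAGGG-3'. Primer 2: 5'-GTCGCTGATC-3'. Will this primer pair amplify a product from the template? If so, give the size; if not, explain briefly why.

Yes — a 66 bp product.

Primer 1 (CATATAGGG) matches the top strand at positions 4–12; it acts as a forward primer.
Primer 2's reverse complement is GATCAGCGAC, matching the top strand at positions 60–69; it acts as a reverse primer.
The 3' ends face each other across positions 4–69, giving a 66 bp product.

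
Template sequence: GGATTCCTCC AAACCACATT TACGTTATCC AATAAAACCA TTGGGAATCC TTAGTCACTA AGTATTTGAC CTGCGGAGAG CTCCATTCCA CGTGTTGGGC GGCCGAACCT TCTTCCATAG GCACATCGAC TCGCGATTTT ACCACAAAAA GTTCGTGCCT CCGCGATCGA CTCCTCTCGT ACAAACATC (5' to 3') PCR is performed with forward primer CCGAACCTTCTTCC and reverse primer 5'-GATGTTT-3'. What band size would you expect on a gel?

87 bp

The forward primer matches the template at positions 103–116.
Taking the reverse complement of GATGTTT gives AAACATC, found at positions 183–189 on the template; the primer anneals here to the top strand with its 3' end pointing upstream.
The product runs from position 103 to position 189, so its length is 189 − 103 + 1 = 87 bp.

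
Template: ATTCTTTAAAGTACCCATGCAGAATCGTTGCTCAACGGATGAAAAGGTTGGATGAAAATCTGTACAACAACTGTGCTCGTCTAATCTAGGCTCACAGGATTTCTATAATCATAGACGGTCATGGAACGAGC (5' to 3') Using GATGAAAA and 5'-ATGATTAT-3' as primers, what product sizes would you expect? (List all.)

The forward primer GATGAAAA matches the top strand at positions 38–45, 51–58.
The reverse primer's reverse complement is ATAATCAT, matching at positions 105–112.
Each forward site pairs with the reverse site to give a product ending at position 112: sizes 75, 62 bp.

75 bp, 62 bp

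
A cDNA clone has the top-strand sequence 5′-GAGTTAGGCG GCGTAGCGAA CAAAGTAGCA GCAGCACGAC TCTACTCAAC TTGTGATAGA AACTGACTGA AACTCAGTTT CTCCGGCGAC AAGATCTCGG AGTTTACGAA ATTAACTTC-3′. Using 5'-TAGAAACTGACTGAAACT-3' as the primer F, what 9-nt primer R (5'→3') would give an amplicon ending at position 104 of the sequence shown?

5'-AACTCCGAG-3'

The forward primer binds at positions 57–74; the product's 3' end on the top strand is position 104.
The reverse primer anneals to the top strand over positions 96–104, i.e. to CTCGGAGTT.
Its sequence written 5'→3' is the reverse complement: AACTCCGAG.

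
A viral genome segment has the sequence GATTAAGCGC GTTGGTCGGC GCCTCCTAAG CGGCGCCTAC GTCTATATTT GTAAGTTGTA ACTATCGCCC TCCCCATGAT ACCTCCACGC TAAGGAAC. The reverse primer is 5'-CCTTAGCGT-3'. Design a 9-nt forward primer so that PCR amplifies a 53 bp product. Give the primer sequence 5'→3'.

The reverse primer's reverse complement ACGCTAAGG matches the template at positions 87–95, so the product ends at position 95.
A 53 bp product then starts at position 95 − 53 + 1 = 43.
The forward primer is identical to the top strand there: CTATATTTG.

5'-CTATATTTG-3'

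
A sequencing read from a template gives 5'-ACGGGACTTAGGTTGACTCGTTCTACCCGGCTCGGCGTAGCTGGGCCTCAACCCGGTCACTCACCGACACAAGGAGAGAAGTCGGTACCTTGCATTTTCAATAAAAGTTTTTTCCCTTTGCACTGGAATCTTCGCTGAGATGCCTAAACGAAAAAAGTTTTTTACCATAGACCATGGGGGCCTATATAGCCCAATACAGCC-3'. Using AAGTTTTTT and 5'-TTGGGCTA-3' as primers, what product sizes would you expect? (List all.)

The forward primer AAGTTTTTT matches the top strand at positions 105–113, 155–163.
The reverse primer's reverse complement is TAGCCCAA, matching at positions 187–194.
Each forward site pairs with the reverse site to give a product ending at position 194: sizes 90, 40 bp.

90 bp, 40 bp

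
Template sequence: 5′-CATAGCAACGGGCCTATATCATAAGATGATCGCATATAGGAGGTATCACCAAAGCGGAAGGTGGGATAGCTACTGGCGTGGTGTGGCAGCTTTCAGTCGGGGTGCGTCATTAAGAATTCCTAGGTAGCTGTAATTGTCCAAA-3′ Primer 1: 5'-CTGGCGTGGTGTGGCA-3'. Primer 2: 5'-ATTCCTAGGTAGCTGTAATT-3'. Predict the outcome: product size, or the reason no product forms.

Primer 1 (CTGGCGTGGTGTGGCA) matches the top strand at positions 73–88 (3' end points downstream).
Primer 2 (ATTCCTAGGTAGCTGTAATT) also matches the top strand directly, at positions 116–135 — its reverse complement AATTACAGCTACCTAGGAAT is not present.
Both primers anneal to the bottom strand with 3' ends pointing the same way, so neither can prime synthesis back toward the other.

No product — both primers anneal to the same strand and extend in the same direction.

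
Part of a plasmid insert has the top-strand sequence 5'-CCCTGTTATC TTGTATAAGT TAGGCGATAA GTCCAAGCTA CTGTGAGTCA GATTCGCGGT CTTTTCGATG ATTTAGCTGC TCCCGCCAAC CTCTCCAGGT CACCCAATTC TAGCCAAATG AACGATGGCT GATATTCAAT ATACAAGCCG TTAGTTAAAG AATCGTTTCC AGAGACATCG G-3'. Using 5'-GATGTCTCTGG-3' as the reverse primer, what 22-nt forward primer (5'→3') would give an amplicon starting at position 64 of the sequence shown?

5'-TTCGATGATTTAGCTGCTCCCG-3'

The reverse primer's reverse complement CCAGAGACATC matches the template at positions 169–179; the product starts at position 64.
The forward primer is identical to the top strand over positions 64–85: TTCGATGATTTAGCTGCTCCCG.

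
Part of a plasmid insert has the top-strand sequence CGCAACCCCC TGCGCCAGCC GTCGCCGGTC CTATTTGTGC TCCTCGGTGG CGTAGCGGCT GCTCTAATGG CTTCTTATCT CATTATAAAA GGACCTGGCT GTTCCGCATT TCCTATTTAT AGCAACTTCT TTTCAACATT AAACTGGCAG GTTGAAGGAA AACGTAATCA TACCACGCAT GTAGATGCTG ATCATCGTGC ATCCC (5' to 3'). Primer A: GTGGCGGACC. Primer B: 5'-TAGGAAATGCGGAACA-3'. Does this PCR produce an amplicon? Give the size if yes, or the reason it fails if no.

No product — primer A has no binding site in the template.

Primer A (GTGGCGGACC) does not match the top strand, and its reverse complement GGTCCGCCAC does not match either.
With no annealing site for primer A, no amplification occurs.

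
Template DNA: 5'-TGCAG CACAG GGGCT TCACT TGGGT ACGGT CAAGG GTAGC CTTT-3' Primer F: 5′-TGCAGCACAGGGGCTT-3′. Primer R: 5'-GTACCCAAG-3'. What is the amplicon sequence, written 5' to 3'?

5'-TGCAGCACAGGGGCTTCACTTGGGTAC-3'

The forward primer matches the template at positions 1–16.
The reverse primer's reverse complement is CTTGGGTAC, which matches the template at positions 19–27.
The product is the template from position 1 through 27 (27 bp).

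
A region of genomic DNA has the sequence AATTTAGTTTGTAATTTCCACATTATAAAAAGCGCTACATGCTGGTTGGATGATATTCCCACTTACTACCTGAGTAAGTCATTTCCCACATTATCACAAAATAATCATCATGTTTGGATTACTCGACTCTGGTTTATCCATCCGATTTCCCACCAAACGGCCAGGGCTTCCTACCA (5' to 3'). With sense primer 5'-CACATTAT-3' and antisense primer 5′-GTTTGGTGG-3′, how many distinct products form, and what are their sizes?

The forward primer CACATTAT matches the top strand at positions 19–26, 87–94.
The reverse primer's reverse complement is CCACCAAAC, matching at positions 150–158.
Each forward site pairs with the reverse site to give a product ending at position 158: sizes 140, 72 bp.

Two products: 140 bp, 72 bp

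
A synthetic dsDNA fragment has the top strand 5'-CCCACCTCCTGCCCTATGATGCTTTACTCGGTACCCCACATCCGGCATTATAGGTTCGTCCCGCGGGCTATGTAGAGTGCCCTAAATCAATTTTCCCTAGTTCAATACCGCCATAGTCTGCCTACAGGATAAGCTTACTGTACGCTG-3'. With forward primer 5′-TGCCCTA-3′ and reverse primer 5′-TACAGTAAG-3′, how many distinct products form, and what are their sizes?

The forward primer TGCCCTA matches the top strand at positions 10–16, 78–84.
The reverse primer's reverse complement is CTTACTGTA, matching at positions 134–142.
Each forward site pairs with the reverse site to give a product ending at position 142: sizes 133, 65 bp.

Two products: 133 bp, 65 bp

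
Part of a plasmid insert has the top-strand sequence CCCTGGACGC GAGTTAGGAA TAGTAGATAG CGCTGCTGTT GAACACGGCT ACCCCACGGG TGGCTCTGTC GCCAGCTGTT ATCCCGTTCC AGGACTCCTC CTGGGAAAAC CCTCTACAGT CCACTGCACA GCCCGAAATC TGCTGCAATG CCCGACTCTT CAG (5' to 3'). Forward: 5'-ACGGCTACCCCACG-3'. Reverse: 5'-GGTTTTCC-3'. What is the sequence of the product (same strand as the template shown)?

5'-ACGGCTACCCCACGGGTGGCTCTGTCGCCAGCTGTTATCCCGTTCCAGGACTCCTCCTGGGAAAACC-3'

Scanning the template, ACGGCTACCCCACG occurs at positions 45–58; this primer anneals to the bottom strand there with its 3' end pointing downstream.
Taking the reverse complement of GGTTTTCC gives GGAAAACC, found at positions 104–111 on the template; the primer anneals here to the top strand with its 3' end pointing upstream.
The product is the template from position 45 through 111 (67 bp).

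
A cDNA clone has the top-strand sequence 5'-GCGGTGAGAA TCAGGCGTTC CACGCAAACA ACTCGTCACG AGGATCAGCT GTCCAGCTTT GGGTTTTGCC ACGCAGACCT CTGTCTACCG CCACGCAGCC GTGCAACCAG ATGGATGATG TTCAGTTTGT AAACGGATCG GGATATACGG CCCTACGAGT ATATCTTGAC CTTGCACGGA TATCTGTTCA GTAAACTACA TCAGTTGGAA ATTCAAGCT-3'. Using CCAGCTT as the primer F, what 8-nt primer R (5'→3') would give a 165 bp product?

The forward primer binds at positions 53–59, so a 165 bp product ends at position 53 + 165 − 1 = 217.
The reverse primer anneals to the top strand over positions 210–217, i.e. to AATTCAAG.
Its sequence written 5'→3' is the reverse complement: CTTGAATT.

5'-CTTGAATT-3'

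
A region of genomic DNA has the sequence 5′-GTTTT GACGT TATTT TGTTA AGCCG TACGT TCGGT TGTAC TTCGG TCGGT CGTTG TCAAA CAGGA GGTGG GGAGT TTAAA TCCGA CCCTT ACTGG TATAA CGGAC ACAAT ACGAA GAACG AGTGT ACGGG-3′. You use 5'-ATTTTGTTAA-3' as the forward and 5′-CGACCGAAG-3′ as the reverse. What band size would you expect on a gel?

Scanning the template, ATTTTGTTAA occurs at positions 12–21; this primer anneals to the bottom strand there with its 3' end pointing downstream.
Reverse complement of the reverse primer: CTTCGGTCG. This occurs on the top strand at positions 40–48.
Amplicon spans positions 12–48: 37 bp.

37 bp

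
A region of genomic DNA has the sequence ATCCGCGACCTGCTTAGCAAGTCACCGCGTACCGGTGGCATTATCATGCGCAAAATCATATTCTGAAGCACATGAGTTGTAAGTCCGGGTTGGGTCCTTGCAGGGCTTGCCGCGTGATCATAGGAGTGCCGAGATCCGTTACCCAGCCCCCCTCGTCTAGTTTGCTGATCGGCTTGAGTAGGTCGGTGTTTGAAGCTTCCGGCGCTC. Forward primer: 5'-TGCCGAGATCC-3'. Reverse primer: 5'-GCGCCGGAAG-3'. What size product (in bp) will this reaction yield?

The forward primer matches the template at positions 127–137.
Taking the reverse complement of GCGCCGGAAG gives CTTCCGGCGC, found at positions 196–205 on the template; the primer anneals here to the top strand with its 3' end pointing upstream.
Product length = (reverse-primer end) − (forward-primer start) + 1 = 205 − 127 + 1 = 79 bp.

79 bp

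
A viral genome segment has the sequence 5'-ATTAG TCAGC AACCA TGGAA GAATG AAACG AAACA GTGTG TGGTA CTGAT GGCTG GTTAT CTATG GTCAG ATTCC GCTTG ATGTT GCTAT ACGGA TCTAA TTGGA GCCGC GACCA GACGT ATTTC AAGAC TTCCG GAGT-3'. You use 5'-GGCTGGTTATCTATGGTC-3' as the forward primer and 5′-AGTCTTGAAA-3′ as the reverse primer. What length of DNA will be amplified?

Forward primer GGCTGGTTATCTATGGTC is found on the top strand at positions 51–68.
Taking the reverse complement of AGTCTTGAAA gives TTTCAAGACT, found at positions 122–131 on the template; the primer anneals here to the top strand with its 3' end pointing upstream.
Product length = (reverse-primer end) − (forward-primer start) + 1 = 131 − 51 + 1 = 81 bp.

81 bp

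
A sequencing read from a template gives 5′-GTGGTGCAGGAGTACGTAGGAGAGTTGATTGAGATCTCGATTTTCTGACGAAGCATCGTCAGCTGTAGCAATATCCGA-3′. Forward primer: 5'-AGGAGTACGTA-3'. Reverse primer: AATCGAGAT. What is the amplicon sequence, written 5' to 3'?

5'-AGGAGTACGTAGGAGAGTTGATTGAGATCTCGATT-3'

Forward primer AGGAGTACGTA is found on the top strand at positions 8–18.
Taking the reverse complement of AATCGAGAT gives ATCTCGATT, found at positions 34–42 on the template; the primer anneals here to the top strand with its 3' end pointing upstream.
The product is the template from position 8 through 42 (35 bp).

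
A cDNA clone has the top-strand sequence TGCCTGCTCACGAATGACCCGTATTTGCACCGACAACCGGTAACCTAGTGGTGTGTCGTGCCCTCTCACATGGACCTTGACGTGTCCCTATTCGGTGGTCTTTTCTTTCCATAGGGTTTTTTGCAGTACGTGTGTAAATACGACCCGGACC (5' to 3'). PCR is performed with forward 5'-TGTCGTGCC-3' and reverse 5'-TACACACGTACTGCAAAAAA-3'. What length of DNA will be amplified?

Scanning the template, TGTCGTGCC occurs at positions 54–62; this primer anneals to the bottom strand there with its 3' end pointing downstream.
Reverse complement of the reverse primer: TTTTTTGCAGTACGTGTGTA. This occurs on the top strand at positions 117–136.
Amplicon spans positions 54–136: 83 bp.

83 bp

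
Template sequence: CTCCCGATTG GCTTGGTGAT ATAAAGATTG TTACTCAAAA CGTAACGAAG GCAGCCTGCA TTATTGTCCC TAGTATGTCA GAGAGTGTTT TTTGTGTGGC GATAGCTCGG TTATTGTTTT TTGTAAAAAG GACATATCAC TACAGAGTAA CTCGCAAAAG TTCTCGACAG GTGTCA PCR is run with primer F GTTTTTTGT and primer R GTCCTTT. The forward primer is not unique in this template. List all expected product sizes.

The forward primer GTTTTTTGT matches the top strand at positions 87–95, 116–124.
The reverse primer's reverse complement is AAAGGAC, matching at positions 127–133.
Each forward site pairs with the reverse site to give a product ending at position 133: sizes 47, 18 bp.

47 bp, 18 bp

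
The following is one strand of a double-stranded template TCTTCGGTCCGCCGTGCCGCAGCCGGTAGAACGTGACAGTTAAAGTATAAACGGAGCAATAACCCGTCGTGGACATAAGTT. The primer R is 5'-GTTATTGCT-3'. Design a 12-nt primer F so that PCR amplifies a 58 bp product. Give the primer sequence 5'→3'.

The reverse primer's reverse complement AGCAATAAC matches the template at positions 55–63, so the product ends at position 63.
A 58 bp product then starts at position 63 − 58 + 1 = 6.
The forward primer is identical to the top strand there: GGTCCGCCGTGC.

5'-GGTCCGCCGTGC-3'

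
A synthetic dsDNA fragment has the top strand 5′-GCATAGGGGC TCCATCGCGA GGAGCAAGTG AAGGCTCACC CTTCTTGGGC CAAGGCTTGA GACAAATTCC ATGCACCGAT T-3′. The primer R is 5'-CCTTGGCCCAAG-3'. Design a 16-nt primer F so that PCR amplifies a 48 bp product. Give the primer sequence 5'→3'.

5'-GGCTCCATCGCGAGGA-3'

The reverse primer's reverse complement CTTGGGCCAAGG matches the template at positions 44–55, so the product ends at position 55.
A 48 bp product then starts at position 55 − 48 + 1 = 8.
The forward primer is identical to the top strand there: GGCTCCATCGCGAGGA.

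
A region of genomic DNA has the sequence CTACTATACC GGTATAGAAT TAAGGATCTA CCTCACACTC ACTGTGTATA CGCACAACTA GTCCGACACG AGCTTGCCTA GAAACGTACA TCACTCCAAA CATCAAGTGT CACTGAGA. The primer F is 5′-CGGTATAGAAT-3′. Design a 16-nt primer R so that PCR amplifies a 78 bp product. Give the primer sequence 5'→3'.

The forward primer binds at positions 10–20, so a 78 bp product ends at position 10 + 78 − 1 = 87.
The reverse primer anneals to the top strand over positions 72–87, i.e. to GCTTGCCTAGAAACGT.
Its sequence written 5'→3' is the reverse complement: ACGTTTCTAGGCAAGC.

5'-ACGTTTCTAGGCAAGC-3'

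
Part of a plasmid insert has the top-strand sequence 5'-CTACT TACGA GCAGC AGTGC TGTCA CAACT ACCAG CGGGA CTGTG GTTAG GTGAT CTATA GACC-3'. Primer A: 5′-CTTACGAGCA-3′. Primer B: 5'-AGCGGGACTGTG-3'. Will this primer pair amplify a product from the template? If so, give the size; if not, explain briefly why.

Primer A (CTTACGAGCA) matches the top strand at positions 4–13 (3' end points downstream).
Primer B (AGCGGGACTGTG) also matches the top strand directly, at positions 34–45 — its reverse complement CACAGTCCCGCT is not present.
Both primers anneal to the bottom strand with 3' ends pointing the same way, so neither can prime synthesis back toward the other.

No product — both primers anneal to the same strand and extend in the same direction.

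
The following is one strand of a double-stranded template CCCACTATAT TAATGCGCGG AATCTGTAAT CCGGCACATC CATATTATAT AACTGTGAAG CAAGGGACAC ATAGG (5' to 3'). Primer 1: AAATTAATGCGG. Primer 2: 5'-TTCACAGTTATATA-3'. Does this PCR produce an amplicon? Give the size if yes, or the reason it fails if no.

No product — primer 1 has no binding site in the template.

Primer 1 (AAATTAATGCGG) does not match the top strand, and its reverse complement CCGCATTAATTT does not match either.
With no annealing site for primer 1, no amplification occurs.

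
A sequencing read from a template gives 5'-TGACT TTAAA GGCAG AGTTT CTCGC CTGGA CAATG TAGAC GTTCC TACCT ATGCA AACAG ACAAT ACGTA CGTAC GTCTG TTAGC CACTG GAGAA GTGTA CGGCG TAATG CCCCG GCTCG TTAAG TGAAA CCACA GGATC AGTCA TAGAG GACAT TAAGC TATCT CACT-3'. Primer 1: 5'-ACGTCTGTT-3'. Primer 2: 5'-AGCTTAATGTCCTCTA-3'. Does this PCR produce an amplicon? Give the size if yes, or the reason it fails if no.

Yes — an 88 bp product.

Primer 1 (ACGTCTGTT) matches the top strand at positions 74–82; it acts as a forward primer.
Primer 2's reverse complement is TAGAGGACATTAAGCT, matching the top strand at positions 146–161; it acts as a reverse primer.
The 3' ends face each other across positions 74–161, giving an 88 bp product.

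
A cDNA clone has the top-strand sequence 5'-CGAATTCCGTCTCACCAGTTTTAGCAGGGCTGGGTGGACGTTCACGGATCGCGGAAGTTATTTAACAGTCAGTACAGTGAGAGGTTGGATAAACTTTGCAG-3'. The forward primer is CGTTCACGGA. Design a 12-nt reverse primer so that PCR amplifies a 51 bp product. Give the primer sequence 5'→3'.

5'-TCCAACCTCTCA-3'

The forward primer binds at positions 39–48, so a 51 bp product ends at position 39 + 51 − 1 = 89.
The reverse primer anneals to the top strand over positions 78–89, i.e. to TGAGAGGTTGGA.
Its sequence written 5'→3' is the reverse complement: TCCAACCTCTCA.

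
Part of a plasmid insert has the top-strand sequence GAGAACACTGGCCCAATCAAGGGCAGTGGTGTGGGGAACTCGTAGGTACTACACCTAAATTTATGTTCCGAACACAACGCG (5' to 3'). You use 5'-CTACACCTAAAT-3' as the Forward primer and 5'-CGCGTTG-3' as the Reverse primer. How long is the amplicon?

The forward primer matches the template at positions 49–60.
Taking the reverse complement of CGCGTTG gives CAACGCG, found at positions 75–81 on the template; the primer anneals here to the top strand with its 3' end pointing upstream.
The product runs from position 49 to position 81, so its length is 81 − 49 + 1 = 33 bp.

33 bp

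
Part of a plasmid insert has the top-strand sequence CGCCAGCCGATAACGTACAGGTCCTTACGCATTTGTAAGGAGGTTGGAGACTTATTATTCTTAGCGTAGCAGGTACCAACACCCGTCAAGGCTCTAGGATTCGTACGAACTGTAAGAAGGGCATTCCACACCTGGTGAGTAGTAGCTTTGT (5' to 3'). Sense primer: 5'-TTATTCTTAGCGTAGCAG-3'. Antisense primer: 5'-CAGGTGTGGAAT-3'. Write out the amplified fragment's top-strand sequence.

The forward primer matches the template at positions 55–72.
The reverse primer's reverse complement is ATTCCACACCTG, which matches the template at positions 123–134.
The product is the template from position 55 through 134 (80 bp).

5'-TTATTCTTAGCGTAGCAGGTACCAACACCCGTCAAGGCTCTAGGATTCGTACGAACTGTAAGAAGGGCATTCCACACCTG-3'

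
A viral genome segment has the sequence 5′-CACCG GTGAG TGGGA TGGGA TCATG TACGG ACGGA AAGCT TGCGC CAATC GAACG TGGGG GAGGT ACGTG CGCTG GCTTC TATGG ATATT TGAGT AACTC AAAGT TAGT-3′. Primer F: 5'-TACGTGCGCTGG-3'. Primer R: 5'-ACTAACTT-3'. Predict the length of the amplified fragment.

Scanning the template, TACGTGCGCTGG occurs at positions 65–76; this primer anneals to the bottom strand there with its 3' end pointing downstream.
Taking the reverse complement of ACTAACTT gives AAGTTAGT, found at positions 102–109 on the template; the primer anneals here to the top strand with its 3' end pointing upstream.
Product length = (reverse-primer end) − (forward-primer start) + 1 = 109 − 65 + 1 = 45 bp.

45 bp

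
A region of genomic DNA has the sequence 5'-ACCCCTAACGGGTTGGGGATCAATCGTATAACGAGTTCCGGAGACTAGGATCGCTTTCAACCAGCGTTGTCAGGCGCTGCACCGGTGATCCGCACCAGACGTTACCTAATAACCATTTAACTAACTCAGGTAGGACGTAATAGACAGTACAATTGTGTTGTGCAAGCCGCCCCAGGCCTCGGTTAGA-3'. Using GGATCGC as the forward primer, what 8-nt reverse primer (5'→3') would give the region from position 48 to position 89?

The product's 3' end on the top strand is position 89.
The reverse primer anneals to the top strand over positions 82–89, i.e. to CCGGTGAT.
Its sequence written 5'→3' is the reverse complement: ATCACCGG.

5'-ATCACCGG-3'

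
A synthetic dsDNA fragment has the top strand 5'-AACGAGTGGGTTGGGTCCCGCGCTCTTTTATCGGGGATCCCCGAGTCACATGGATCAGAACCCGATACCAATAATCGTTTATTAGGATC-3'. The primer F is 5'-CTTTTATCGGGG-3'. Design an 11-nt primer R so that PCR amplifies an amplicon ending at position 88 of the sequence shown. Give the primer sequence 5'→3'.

5'-ATCCTAATAAA-3'

The forward primer binds at positions 25–36; the product's 3' end on the top strand is position 88.
The reverse primer anneals to the top strand over positions 78–88, i.e. to TTTATTAGGAT.
Its sequence written 5'→3' is the reverse complement: ATCCTAATAAA.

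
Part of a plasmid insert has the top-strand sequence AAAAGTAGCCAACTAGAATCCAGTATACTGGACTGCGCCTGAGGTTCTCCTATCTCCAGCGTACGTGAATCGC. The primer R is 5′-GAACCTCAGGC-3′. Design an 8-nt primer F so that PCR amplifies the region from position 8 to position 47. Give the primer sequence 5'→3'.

The reverse primer's reverse complement GCCTGAGGTTC matches the template at positions 37–47; the product starts at position 8.
The forward primer is identical to the top strand over positions 8–15: GCCAACTA.

5'-GCCAACTA-3'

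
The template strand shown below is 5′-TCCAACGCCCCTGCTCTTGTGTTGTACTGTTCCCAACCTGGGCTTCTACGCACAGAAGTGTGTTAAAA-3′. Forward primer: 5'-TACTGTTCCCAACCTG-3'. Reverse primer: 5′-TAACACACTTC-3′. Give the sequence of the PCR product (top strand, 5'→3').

Scanning the template, TACTGTTCCCAACCTG occurs at positions 25–40; this primer anneals to the bottom strand there with its 3' end pointing downstream.
Taking the reverse complement of TAACACACTTC gives GAAGTGTGTTA, found at positions 55–65 on the template; the primer anneals here to the top strand with its 3' end pointing upstream.
The product is the template from position 25 through 65 (41 bp).

5'-TACTGTTCCCAACCTGGGCTTCTACGCACAGAAGTGTGTTA-3'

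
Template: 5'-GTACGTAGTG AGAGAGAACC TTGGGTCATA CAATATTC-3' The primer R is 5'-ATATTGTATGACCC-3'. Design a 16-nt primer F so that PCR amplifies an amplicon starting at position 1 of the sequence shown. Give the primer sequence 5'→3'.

The reverse primer's reverse complement GGGTCATACAATAT matches the template at positions 23–36; the product starts at position 1.
The forward primer is identical to the top strand over positions 1–16: GTACGTAGTGAGAGAG.

5'-GTACGTAGTGAGAGAG-3'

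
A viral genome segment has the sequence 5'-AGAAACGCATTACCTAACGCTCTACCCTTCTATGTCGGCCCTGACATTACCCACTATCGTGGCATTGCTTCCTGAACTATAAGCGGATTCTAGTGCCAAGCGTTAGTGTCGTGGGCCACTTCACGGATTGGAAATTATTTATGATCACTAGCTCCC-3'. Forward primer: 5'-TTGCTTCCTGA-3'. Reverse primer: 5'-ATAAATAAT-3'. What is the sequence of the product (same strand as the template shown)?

The forward primer matches the template at positions 65–75.
Reverse complement of the reverse primer: ATTATTTAT. This occurs on the top strand at positions 134–142.
The product is the template from position 65 through 142 (78 bp).

5'-TTGCTTCCTGAACTATAAGCGGATTCTAGTGCCAAGCGTTAGTGTCGTGGGCCACTTCACGGATTGGAAATTATTTAT-3'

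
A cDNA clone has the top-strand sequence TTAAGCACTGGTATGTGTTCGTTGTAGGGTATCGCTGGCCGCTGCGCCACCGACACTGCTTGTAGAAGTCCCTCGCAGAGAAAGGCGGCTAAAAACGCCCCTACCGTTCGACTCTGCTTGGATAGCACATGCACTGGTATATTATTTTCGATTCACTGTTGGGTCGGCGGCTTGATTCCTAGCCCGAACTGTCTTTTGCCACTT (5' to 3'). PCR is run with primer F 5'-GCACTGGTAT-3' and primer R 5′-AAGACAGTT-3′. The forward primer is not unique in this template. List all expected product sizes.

191 bp, 65 bp

The forward primer GCACTGGTAT matches the top strand at positions 5–14, 131–140.
The reverse primer's reverse complement is AACTGTCTT, matching at positions 187–195.
Each forward site pairs with the reverse site to give a product ending at position 195: sizes 191, 65 bp.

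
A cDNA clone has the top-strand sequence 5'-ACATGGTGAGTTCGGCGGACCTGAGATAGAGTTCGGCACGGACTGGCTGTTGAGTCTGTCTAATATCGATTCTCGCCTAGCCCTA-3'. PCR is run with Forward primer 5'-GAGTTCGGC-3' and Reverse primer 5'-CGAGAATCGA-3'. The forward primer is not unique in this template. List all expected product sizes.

68 bp, 47 bp

The forward primer GAGTTCGGC matches the top strand at positions 8–16, 29–37.
The reverse primer's reverse complement is TCGATTCTCG, matching at positions 66–75.
Each forward site pairs with the reverse site to give a product ending at position 75: sizes 68, 47 bp.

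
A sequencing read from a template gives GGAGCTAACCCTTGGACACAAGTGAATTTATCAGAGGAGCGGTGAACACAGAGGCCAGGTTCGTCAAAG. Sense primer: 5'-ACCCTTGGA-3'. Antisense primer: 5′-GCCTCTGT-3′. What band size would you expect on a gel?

48 bp

The forward primer matches the template at positions 8–16.
Taking the reverse complement of GCCTCTGT gives ACAGAGGC, found at positions 48–55 on the template; the primer anneals here to the top strand with its 3' end pointing upstream.
Product length = (reverse-primer end) − (forward-primer start) + 1 = 55 − 8 + 1 = 48 bp.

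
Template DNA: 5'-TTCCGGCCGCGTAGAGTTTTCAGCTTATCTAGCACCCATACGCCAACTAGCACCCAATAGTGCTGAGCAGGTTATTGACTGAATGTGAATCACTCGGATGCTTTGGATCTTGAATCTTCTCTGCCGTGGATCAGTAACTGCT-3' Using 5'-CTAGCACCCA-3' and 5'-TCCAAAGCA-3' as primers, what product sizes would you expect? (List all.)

79 bp, 61 bp

The forward primer CTAGCACCCA matches the top strand at positions 29–38, 47–56.
The reverse primer's reverse complement is TGCTTTGGA, matching at positions 99–107.
Each forward site pairs with the reverse site to give a product ending at position 107: sizes 79, 61 bp.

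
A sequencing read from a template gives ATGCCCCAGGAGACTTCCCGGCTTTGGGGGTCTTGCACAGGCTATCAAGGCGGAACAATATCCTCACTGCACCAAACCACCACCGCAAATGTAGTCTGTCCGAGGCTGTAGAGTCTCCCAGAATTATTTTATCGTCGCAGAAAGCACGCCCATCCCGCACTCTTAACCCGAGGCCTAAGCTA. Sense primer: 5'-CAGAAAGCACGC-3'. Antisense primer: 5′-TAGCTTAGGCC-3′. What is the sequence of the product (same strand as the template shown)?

The forward primer matches the template at positions 138–149.
Taking the reverse complement of TAGCTTAGGCC gives GGCCTAAGCTA, found at positions 172–182 on the template; the primer anneals here to the top strand with its 3' end pointing upstream.
The product is the template from position 138 through 182 (45 bp).

5'-CAGAAAGCACGCCCATCCCGCACTCTTAACCCGAGGCCTAAGCTA-3'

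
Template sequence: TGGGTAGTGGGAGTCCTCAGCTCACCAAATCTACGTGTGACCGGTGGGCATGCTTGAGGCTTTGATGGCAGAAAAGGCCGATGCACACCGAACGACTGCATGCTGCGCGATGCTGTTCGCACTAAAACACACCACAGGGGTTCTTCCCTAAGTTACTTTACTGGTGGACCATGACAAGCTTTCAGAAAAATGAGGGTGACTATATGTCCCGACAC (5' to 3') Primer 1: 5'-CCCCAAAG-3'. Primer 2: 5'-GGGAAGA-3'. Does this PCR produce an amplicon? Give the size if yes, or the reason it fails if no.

Primer 1 (CCCCAAAG) does not match the top strand, and its reverse complement CTTTGGGG does not match either.
With no annealing site for primer 1, no amplification occurs.

No product — primer 1 has no binding site in the template.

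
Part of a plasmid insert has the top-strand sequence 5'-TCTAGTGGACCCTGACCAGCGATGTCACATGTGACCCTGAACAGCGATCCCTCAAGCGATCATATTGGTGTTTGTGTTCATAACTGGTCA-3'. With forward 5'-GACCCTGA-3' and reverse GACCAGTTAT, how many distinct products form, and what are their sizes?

The forward primer GACCCTGA matches the top strand at positions 8–15, 33–40.
The reverse primer's reverse complement is ATAACTGGTC, matching at positions 80–89.
Each forward site pairs with the reverse site to give a product ending at position 89: sizes 82, 57 bp.

Two products: 82 bp, 57 bp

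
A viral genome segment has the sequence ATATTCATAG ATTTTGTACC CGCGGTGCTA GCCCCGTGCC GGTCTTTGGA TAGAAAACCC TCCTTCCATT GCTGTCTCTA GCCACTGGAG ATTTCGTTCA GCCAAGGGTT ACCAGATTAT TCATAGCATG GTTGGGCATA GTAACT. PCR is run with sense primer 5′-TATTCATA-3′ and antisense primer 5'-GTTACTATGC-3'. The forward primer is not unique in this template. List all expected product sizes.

The forward primer TATTCATA matches the top strand at positions 2–9, 118–125.
The reverse primer's reverse complement is GCATAGTAAC, matching at positions 136–145.
Each forward site pairs with the reverse site to give a product ending at position 145: sizes 144, 28 bp.

144 bp, 28 bp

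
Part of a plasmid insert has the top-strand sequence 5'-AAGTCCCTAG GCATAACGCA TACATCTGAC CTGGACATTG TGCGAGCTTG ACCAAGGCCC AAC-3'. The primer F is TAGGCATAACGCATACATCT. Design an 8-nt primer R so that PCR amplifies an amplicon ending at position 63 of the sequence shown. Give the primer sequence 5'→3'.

5'-GTTGGGCC-3'

The forward primer binds at positions 8–27; the product's 3' end on the top strand is position 63.
The reverse primer anneals to the top strand over positions 56–63, i.e. to GGCCCAAC.
Its sequence written 5'→3' is the reverse complement: GTTGGGCC.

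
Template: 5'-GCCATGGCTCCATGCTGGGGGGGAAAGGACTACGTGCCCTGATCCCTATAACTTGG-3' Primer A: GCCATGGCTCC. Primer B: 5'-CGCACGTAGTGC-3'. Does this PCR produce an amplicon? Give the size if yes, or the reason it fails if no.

Primer B (CGCACGTAGTGC) does not match the top strand, and its reverse complement GCACTACGTGCG does not match either.
With no annealing site for primer B, no amplification occurs.

No product — primer B has no binding site in the template.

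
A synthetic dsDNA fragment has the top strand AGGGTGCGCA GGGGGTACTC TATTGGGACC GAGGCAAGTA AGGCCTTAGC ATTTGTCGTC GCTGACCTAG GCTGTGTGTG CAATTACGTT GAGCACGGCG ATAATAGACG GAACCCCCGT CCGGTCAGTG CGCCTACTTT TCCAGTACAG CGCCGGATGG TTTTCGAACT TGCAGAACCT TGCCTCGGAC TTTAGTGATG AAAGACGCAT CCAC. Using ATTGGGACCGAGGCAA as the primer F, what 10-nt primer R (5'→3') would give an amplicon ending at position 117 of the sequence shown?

5'-GGGGTTCCGT-3'

The forward primer binds at positions 22–37; the product's 3' end on the top strand is position 117.
The reverse primer anneals to the top strand over positions 108–117, i.e. to ACGGAACCCC.
Its sequence written 5'→3' is the reverse complement: GGGGTTCCGT.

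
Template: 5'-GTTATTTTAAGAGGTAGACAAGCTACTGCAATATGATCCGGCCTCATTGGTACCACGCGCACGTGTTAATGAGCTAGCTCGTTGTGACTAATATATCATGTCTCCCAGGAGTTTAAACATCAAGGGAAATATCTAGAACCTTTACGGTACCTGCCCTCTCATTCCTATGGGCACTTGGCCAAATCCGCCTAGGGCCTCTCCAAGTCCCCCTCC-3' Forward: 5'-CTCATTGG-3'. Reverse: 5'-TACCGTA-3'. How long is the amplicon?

107 bp

The forward primer matches the template at positions 43–50.
Reverse complement of the reverse primer: TACGGTA. This occurs on the top strand at positions 143–149.
The product runs from position 43 to position 149, so its length is 149 − 43 + 1 = 107 bp.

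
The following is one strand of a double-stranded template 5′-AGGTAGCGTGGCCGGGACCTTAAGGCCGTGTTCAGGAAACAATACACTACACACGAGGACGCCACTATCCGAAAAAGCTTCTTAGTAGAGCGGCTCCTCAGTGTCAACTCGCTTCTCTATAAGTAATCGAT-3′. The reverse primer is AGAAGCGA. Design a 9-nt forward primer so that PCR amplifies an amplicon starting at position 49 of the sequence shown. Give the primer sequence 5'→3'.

The reverse primer's reverse complement TCGCTTCT matches the template at positions 109–116; the product starts at position 49.
The forward primer is identical to the top strand over positions 49–57: ACACACGAG.

5'-ACACACGAG-3'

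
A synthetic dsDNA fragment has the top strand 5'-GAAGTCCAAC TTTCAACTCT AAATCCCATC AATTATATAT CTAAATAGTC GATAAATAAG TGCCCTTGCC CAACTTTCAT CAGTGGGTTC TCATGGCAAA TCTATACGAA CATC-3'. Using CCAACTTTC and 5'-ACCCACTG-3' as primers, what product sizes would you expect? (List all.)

The forward primer CCAACTTTC matches the top strand at positions 6–14, 70–78.
The reverse primer's reverse complement is CAGTGGGT, matching at positions 81–88.
Each forward site pairs with the reverse site to give a product ending at position 88: sizes 83, 19 bp.

83 bp, 19 bp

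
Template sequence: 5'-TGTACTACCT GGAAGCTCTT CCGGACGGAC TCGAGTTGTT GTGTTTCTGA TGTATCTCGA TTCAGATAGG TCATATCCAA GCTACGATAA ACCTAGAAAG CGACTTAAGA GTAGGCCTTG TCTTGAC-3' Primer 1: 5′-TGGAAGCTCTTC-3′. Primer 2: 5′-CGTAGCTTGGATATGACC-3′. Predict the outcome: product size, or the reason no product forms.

Primer 1 (TGGAAGCTCTTC) matches the top strand at positions 10–21; it acts as a forward primer.
Primer 2's reverse complement is GGTCATATCCAAGCTACG, matching the top strand at positions 69–86; it acts as a reverse primer.
The 3' ends face each other across positions 10–86, giving a 77 bp product.

Yes — a 77 bp product.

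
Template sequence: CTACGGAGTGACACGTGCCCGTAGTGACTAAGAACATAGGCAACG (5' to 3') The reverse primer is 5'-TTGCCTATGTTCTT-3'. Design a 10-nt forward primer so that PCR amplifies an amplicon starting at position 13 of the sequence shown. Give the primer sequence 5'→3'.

5'-ACGTGCCCGT-3'

The reverse primer's reverse complement AAGAACATAGGCAA matches the template at positions 30–43; the product starts at position 13.
The forward primer is identical to the top strand over positions 13–22: ACGTGCCCGT.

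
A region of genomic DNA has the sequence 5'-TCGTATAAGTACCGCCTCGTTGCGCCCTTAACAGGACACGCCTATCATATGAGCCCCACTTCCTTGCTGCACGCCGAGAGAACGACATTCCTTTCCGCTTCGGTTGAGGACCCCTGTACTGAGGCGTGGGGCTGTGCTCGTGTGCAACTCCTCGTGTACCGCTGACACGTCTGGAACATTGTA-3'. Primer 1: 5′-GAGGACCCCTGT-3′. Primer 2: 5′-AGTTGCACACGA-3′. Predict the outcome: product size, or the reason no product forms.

Yes — a 44 bp product.

Primer 1 (GAGGACCCCTGT) matches the top strand at positions 106–117; it acts as a forward primer.
Primer 2's reverse complement is TCGTGTGCAACT, matching the top strand at positions 138–149; it acts as a reverse primer.
The 3' ends face each other across positions 106–149, giving a 44 bp product.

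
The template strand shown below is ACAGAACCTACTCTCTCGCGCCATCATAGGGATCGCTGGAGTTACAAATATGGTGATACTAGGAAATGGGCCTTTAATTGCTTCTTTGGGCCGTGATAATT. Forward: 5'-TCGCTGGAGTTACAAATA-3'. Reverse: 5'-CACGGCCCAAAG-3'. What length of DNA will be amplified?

Forward primer TCGCTGGAGTTACAAATA is found on the top strand at positions 33–50.
Taking the reverse complement of CACGGCCCAAAG gives CTTTGGGCCGTG, found at positions 84–95 on the template; the primer anneals here to the top strand with its 3' end pointing upstream.
Product length = (reverse-primer end) − (forward-primer start) + 1 = 95 − 33 + 1 = 63 bp.

63 bp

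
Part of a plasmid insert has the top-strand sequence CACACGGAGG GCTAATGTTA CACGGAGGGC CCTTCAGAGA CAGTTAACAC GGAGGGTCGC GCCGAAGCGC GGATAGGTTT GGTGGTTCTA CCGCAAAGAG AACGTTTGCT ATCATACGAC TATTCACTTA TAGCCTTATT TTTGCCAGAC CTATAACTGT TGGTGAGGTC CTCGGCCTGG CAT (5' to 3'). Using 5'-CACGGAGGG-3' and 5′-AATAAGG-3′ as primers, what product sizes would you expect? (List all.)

138 bp, 120 bp, 93 bp

The forward primer CACGGAGGG matches the top strand at positions 3–11, 21–29, 48–56.
The reverse primer's reverse complement is CCTTATT, matching at positions 134–140.
Each forward site pairs with the reverse site to give a product ending at position 140: sizes 138, 120, 93 bp.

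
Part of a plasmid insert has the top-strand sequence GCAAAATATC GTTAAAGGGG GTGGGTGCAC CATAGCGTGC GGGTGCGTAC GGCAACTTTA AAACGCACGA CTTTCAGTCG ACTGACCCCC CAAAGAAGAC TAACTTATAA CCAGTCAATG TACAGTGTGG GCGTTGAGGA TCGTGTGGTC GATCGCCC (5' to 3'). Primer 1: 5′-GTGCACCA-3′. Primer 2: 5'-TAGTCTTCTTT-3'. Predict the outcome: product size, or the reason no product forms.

Yes — a 78 bp product.

Primer 1 (GTGCACCA) matches the top strand at positions 25–32; it acts as a forward primer.
Primer 2's reverse complement is AAAGAAGACTA, matching the top strand at positions 92–102; it acts as a reverse primer.
The 3' ends face each other across positions 25–102, giving a 78 bp product.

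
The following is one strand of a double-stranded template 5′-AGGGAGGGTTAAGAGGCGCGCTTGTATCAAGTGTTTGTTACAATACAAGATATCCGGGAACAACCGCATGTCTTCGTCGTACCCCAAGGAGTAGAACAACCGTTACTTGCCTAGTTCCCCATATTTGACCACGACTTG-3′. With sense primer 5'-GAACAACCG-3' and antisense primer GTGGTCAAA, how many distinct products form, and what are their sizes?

The forward primer GAACAACCG matches the top strand at positions 58–66, 94–102.
The reverse primer's reverse complement is TTTGACCAC, matching at positions 124–132.
Each forward site pairs with the reverse site to give a product ending at position 132: sizes 75, 39 bp.

Two products: 75 bp, 39 bp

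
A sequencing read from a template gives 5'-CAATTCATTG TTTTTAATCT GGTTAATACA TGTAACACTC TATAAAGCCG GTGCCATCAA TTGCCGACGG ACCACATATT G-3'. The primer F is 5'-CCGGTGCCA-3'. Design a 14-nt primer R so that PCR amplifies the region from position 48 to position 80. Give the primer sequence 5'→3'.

The product's 3' end on the top strand is position 80.
The reverse primer anneals to the top strand over positions 67–80, i.e. to ACGGACCACATATT.
Its sequence written 5'→3' is the reverse complement: AATATGTGGTCCGT.

5'-AATATGTGGTCCGT-3'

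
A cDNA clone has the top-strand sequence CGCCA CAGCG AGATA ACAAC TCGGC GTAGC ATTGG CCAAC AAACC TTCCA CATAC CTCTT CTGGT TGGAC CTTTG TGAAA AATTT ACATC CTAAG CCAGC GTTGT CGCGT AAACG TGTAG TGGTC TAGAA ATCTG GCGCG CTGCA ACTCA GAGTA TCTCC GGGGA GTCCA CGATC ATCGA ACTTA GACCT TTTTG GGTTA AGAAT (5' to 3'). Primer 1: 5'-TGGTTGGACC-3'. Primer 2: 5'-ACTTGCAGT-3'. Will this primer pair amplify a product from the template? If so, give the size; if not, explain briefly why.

Primer 2 (ACTTGCAGT) does not match the top strand, and its reverse complement ACTGCAAGT does not match either.
With no annealing site for primer 2, no amplification occurs.

No product — primer 2 has no binding site in the template.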